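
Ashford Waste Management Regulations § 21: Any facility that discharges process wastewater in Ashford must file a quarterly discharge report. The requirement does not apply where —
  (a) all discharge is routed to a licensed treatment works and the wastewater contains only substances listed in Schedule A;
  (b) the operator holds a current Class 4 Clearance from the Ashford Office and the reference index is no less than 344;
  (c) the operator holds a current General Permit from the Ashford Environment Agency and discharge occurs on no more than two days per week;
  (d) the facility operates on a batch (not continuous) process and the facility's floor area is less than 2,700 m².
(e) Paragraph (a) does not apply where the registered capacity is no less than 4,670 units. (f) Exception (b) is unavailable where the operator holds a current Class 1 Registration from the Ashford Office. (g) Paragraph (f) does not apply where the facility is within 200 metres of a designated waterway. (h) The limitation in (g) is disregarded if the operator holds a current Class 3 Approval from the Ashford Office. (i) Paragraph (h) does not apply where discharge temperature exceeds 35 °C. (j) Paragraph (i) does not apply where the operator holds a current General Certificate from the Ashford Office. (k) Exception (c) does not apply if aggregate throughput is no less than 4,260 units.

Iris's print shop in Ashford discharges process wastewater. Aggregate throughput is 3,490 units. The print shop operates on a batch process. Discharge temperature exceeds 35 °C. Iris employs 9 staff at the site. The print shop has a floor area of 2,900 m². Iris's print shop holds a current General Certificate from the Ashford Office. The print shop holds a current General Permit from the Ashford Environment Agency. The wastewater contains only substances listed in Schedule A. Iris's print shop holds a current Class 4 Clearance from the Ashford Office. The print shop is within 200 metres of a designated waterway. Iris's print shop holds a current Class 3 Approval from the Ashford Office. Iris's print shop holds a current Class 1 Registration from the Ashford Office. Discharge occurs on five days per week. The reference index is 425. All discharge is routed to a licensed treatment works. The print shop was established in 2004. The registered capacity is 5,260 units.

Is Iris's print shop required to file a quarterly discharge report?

Exception (a): discharge is routed to a licensed treatment works; the wastewater is Schedule-A-only — every condition holds. But: (e) operates against (a): the registered capacity is 5,260 units, meeting the 4,670 units threshold. Exception (a) does not apply.
Exception (b)'s conditions are all satisfied: a current Class 4 Clearance is held; the reference index is 425, meeting the 344 threshold. Turning to paragraphs (f)–(j): (f) is engaged — a current Class 1 Registration is held. (g) is triggered (the print shop is within 200 m of a designated waterway), but is set aside by (h): (h) operates — a current Class 3 Approval is held. (i) is engaged (discharge temperature exceeds 35 °C), but yields to (j): (j) operates against (i): a current General Certificate is held. So (b) is unavailable.
Exception (c) fails — discharge occurs on five days per week.
Exception (d) does not apply: the facility's floor area is 2,900 m², not less than 2,700 m².
No exception displaces § 21.

Yes — Iris's print shop must file a quarterly discharge report.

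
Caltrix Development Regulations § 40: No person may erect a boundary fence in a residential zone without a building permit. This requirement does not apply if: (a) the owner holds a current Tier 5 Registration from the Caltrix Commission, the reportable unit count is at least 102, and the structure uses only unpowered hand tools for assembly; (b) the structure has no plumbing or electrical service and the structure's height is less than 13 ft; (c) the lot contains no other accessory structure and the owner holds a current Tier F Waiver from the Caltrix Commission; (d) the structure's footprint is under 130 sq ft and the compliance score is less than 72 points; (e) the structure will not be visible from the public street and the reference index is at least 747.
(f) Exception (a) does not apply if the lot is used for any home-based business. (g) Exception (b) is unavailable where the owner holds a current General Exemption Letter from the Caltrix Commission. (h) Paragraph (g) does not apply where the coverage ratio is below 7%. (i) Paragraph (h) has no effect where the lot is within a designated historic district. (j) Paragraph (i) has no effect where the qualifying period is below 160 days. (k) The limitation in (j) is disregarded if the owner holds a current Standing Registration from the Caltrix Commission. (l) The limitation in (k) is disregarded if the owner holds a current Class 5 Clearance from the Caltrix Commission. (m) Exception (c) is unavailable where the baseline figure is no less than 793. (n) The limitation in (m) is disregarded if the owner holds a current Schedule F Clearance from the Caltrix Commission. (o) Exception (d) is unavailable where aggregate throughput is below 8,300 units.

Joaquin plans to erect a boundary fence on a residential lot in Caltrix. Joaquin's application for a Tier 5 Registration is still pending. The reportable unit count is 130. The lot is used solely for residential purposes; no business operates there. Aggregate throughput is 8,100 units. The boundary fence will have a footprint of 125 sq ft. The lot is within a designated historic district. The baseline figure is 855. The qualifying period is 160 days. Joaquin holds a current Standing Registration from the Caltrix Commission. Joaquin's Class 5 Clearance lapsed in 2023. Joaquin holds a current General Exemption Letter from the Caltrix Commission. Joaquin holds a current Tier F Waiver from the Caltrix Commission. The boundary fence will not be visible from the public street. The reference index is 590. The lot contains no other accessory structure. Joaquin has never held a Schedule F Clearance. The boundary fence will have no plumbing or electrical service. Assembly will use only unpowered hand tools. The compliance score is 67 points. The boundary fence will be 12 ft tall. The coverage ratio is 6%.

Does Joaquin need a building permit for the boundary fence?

Yes — Joaquin must obtain a building permit.

Exception (a) requires that the owner holds a current Tier 5 Registration from the Caltrix Commission; but there is no Tier 5 Registration in force, so (a) is unavailable.
All of (b)'s requirements are met (there is no plumbing or electrical service; the structure's height is 12 ft, less than the 13 ft limit). But applying paragraphs (g)–(l): (g) operates against (b): a current General Exemption Letter is held. (h) would limit (g) — the coverage ratio is 6%, below the 7% limit — but (i) sets (h) aside: (i) is triggered — the lot is in a historic district. (j) does not operate here (the qualifying period is 160 days, not below 160 days), so (i) stands. So (b) is unavailable.
Exception (c)'s conditions are all satisfied: the lot has no other accessory structure; a current Tier F Waiver is held. However, paragraphs (m)–(n) must be considered: (m) operates against (c): the baseline figure is 855, meeting the 793 threshold. (n), which would lift (m), is not engaged — there is no Schedule F Clearance in force. Exception (c) does not apply.
Exception (d)'s conditions are all satisfied: the structure's footprint is 125 sq ft, under the 130 sq ft limit; the compliance score is 67 points, less than the 72 points limit. But: (o) operates against (d): aggregate throughput is 8,100 units, below the 8,300 units limit. So (d) is unavailable.
Exception (e) fails — the reference index is 590, short of 747.
No exception displaces § 40.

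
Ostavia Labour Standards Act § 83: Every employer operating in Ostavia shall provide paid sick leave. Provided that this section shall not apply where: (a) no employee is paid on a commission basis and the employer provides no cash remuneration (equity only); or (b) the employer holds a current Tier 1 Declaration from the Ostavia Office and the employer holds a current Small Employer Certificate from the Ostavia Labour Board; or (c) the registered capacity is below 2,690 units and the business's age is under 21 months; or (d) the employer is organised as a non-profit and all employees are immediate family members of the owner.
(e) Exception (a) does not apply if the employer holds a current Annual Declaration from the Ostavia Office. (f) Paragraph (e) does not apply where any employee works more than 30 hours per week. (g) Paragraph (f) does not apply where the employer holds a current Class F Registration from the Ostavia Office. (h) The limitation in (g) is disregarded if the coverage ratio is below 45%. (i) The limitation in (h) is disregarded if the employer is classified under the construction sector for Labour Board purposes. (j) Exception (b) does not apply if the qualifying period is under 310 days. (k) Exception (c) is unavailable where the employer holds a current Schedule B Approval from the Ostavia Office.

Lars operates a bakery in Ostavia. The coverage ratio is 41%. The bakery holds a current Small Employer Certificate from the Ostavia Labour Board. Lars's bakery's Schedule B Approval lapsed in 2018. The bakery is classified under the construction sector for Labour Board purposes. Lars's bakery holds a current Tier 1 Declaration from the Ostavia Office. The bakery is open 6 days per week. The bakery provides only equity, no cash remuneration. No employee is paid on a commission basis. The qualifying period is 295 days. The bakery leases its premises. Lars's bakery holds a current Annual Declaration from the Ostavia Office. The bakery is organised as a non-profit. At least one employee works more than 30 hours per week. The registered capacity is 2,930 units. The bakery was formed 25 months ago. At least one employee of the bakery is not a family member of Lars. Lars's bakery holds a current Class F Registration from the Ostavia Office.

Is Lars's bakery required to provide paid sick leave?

Yes — Lars's bakery must provide paid sick leave.

All of (a)'s requirements are met (no employee is paid on commission; remuneration is equity-only). But applying paragraphs (e)–(i): (e) applies — a current Annual Declaration is held. (f) would limit (e) — at least one employee exceeds 30 hours/week — but (g) sets (f) aside: (g) operates — a current Class F Registration is held. (h) would limit (g) — the coverage ratio is 41%, below the 45% limit — but (i) sets (h) aside: (i) operates — the bakery is classified under the construction sector. Exception (a) does not apply.
Exception (b): a current Tier 1 Declaration is held; a current Small Employer Certificate is held — every condition holds. However, paragraph (j) must be considered: (j) operates against (b): the qualifying period is 295 days, under the 310 days limit. Exception (b) does not apply.
Exception (c) fails — the registered capacity is 2,930 units, not below 2,690 units.
Exception (d) fails — at least one employee is not a family member.
No exception applies. The general rule governs.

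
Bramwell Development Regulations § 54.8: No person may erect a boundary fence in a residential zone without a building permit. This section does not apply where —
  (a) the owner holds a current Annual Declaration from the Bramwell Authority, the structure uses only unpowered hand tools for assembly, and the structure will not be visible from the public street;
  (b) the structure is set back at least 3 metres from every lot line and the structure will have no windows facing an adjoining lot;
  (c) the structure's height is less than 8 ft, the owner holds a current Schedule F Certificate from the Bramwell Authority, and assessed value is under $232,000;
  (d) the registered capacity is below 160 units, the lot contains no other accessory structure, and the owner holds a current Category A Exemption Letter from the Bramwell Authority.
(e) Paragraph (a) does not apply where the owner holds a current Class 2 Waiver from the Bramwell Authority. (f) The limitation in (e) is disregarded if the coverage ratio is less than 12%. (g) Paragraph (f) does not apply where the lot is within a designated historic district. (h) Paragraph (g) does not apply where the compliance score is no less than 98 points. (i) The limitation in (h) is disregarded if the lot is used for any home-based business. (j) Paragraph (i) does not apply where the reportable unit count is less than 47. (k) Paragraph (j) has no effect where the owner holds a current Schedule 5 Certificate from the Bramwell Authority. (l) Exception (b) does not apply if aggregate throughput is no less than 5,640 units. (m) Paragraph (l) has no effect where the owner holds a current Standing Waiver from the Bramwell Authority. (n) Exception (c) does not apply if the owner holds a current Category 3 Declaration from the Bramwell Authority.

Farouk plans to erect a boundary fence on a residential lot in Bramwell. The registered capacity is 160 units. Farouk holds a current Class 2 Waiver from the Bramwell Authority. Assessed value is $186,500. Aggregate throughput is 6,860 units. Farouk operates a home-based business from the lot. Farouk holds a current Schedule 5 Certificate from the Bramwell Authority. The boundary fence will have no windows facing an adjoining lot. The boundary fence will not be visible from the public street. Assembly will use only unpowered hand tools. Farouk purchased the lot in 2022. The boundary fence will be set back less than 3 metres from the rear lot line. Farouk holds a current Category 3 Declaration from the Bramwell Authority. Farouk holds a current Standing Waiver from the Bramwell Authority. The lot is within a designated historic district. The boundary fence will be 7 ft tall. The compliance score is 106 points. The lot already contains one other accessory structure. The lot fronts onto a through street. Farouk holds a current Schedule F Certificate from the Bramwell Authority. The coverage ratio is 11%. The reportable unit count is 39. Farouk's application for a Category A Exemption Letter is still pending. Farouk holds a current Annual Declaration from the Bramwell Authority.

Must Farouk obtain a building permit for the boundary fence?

Yes — Farouk must obtain a building permit.

All of (a)'s requirements are met (a current Annual Declaration is held; assembly uses only hand tools; the structure will not be visible from the street). However, paragraphs (e)–(k) must be considered: (e) applies — a current Class 2 Waiver is held. (f) would limit (e) — the coverage ratio is 11%, less than the 12% limit — but (g) sets (f) aside: (g) operates against (f): the lot is in a historic district. (h) would limit (g) — the compliance score is 106 points, meeting the 98 points threshold — but (i) sets (h) aside: (i) is engaged — a home-based business operates on the lot. (j) applies (the reportable unit count is 39, less than the 47 limit), but is displaced by (k): (k) is engaged — a current Schedule 5 Certificate is held. (a) is therefore removed.
Exception (b) does not apply: the rear setback is under 3 m.
Exception (c) is satisfied on its face — the structure's height is 7 ft, less than the 8 ft limit; a current Schedule F Certificate is held; assessed value is $186,500, under the $232,000 limit. However, paragraph (n) must be considered: (n) operates — a current Category 3 Declaration is held. So (c) is unavailable.
Exception (d) does not apply: the registered capacity is 160 units, not below 160 units.
No exception applies. The general rule governs.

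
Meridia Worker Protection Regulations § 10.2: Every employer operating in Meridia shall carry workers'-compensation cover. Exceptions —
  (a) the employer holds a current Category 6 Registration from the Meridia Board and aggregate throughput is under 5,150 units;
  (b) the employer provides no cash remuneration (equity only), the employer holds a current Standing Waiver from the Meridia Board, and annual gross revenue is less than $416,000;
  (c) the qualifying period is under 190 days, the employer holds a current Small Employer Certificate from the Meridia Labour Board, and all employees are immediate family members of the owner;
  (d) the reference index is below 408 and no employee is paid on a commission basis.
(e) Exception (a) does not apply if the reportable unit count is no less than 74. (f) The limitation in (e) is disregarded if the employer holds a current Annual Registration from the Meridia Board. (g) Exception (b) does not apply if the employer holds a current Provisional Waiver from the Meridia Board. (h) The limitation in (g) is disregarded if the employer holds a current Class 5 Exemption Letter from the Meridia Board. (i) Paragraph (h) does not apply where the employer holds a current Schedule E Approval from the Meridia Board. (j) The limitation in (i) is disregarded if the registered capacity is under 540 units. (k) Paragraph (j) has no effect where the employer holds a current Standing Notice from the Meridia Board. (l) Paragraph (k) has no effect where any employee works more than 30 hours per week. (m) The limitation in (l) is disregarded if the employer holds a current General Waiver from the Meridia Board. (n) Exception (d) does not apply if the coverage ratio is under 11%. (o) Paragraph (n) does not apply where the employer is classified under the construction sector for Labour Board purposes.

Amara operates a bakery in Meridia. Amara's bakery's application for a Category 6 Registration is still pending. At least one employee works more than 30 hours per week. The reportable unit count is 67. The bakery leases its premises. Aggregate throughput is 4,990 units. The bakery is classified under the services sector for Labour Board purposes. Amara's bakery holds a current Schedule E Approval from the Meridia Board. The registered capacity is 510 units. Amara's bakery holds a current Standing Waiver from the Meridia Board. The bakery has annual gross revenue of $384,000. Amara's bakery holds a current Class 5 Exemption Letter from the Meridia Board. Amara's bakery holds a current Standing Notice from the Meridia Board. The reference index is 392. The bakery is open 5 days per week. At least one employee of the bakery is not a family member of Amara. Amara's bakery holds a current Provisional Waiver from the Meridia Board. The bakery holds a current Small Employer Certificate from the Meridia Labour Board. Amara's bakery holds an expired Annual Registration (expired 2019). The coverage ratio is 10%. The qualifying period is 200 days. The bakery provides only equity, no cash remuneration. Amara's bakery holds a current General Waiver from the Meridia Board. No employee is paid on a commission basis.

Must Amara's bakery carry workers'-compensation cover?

Yes — Amara's bakery must carry workers'-compensation cover.

Exception (a) requires that the employer holds a current Category 6 Registration from the Meridia Board; but there is no Category 6 Registration in force, so (a) is unavailable.
Exception (b)'s conditions are all satisfied: remuneration is equity-only; a current Standing Waiver is held; annual gross revenue is $384,000, less than the $416,000 limit. But: (g) operates against (b): a current Provisional Waiver is held. (h) would limit (g) — a current Class 5 Exemption Letter is held — but (i) sets (h) aside: (i) operates against (h): a current Schedule E Approval is held. (j) would limit (i) — the registered capacity is 510 units, under the 540 units limit — but (k) sets (j) aside: (k) applies — a current Standing Notice is held. (l) applies (at least one employee exceeds 30 hours/week), but is itself disapplied by (m): (m) is triggered — a current General Waiver is held. So (b) is unavailable.
Exception (c) requires that the qualifying period is under 190 days; but the qualifying period is 200 days, not under 190 days, so (c) is unavailable.
All of (d)'s requirements are met (the reference index is 392, below the 408 limit; no employee is paid on commission). But: (n) operates against (d): the coverage ratio is 10%, under the 11% limit. (o) does not operate here (the bakery is classified under the services sector), so (n) stands. Exception (d) does not apply.
No exception applies. The general rule governs.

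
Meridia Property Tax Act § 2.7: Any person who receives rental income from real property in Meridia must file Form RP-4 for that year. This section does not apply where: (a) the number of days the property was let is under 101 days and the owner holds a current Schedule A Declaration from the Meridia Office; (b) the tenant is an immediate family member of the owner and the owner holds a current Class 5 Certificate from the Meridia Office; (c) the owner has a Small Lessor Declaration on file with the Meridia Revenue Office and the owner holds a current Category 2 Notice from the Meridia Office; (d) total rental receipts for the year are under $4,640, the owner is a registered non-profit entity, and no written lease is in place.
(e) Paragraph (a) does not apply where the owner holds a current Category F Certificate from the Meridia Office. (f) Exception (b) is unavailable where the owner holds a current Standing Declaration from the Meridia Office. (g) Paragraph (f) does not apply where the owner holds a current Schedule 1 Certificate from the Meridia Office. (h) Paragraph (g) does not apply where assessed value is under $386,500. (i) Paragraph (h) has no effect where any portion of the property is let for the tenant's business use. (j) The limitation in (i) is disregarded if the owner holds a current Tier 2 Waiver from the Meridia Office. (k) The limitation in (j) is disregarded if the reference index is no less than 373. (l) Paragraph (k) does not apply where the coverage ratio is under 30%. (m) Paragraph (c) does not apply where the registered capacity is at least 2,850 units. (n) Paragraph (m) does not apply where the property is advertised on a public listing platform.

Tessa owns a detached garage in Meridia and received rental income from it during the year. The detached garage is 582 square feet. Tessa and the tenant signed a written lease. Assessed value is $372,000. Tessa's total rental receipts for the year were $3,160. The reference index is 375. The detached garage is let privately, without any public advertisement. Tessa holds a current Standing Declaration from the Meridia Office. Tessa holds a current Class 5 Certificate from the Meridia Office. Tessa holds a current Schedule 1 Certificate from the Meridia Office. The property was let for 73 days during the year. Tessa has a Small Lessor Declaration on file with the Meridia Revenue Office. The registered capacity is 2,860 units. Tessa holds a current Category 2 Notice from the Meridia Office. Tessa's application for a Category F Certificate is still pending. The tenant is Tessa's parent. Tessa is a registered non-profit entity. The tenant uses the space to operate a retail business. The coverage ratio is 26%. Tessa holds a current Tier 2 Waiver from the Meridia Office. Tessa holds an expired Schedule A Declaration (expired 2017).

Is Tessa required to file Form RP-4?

Yes — Tessa must file Form RP-4.

Exception (a) fails — the Schedule A Declaration is not current.
Exception (b): the tenant is an immediate family member; a current Class 5 Certificate is held — every condition holds. But applying paragraphs (f)–(l): (f) applies — a current Standing Declaration is held. (g) would limit (f) — a current Schedule 1 Certificate is held — but (h) sets (g) aside: (h) operates — assessed value is $372,000, under the $386,500 limit. (i) is triggered (the space is let for business use), but yields to (j): (j) operates — a current Tier 2 Waiver is held. (k) is engaged (the reference index is 375, meeting the 373 threshold), but is set aside by (l): (l) applies — the coverage ratio is 26%, under the 30% limit. (b) is therefore removed.
Exception (c): a Small Lessor Declaration is on file; a current Category 2 Notice is held — every condition holds. But applying paragraphs (m)–(n): (m) operates against (c): the registered capacity is 2,860 units, meeting the 2,850 units threshold. (n), which would lift (m), is not triggered — the property is let privately without advertisement. (c) is therefore removed.
Exception (d) requires that no written lease is in place; but a written lease is in place, so (d) is unavailable.
None of the exceptions is available; § 2.7 applies in full.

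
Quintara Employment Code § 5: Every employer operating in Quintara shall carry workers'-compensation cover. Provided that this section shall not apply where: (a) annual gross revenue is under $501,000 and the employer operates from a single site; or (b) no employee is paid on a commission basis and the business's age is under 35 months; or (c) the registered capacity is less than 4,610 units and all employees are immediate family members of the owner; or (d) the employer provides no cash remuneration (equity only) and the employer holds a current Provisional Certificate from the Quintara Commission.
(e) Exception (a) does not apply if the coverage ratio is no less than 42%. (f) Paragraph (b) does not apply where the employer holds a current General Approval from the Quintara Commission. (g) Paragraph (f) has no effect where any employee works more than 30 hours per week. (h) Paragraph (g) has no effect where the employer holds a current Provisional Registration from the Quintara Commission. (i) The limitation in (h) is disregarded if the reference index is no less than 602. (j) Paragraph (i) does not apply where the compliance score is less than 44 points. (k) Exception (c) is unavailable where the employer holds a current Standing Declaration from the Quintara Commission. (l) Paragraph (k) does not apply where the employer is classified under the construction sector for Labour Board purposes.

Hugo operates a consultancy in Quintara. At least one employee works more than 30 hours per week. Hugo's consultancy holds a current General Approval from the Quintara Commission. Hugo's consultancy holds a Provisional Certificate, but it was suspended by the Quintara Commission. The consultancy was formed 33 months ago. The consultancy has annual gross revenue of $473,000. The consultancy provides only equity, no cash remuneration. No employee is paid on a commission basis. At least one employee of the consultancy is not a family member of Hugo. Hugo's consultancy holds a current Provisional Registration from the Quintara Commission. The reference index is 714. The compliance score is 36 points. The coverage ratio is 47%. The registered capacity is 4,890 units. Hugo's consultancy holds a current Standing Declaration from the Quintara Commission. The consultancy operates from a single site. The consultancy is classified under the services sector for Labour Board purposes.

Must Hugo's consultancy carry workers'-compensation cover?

Yes — Hugo's consultancy must carry workers'-compensation cover.

Exception (a): annual gross revenue is $473,000, under the $501,000 limit; the employer operates from a single site — every condition holds. But: (e) operates against (a): the coverage ratio is 47%, meeting the 42% threshold. So (a) is unavailable.
All of (b)'s requirements are met (no employee is paid on commission; the business's age is 33 months, under the 35 months limit). But applying paragraphs (f)–(j): (f) operates against (b): a current General Approval is held. (g) would limit (f) — at least one employee exceeds 30 hours/week — but (h) sets (g) aside: (h) operates against (g): a current Provisional Registration is held. (i) would limit (h) — the reference index is 714, meeting the 602 threshold — but (j) sets (i) aside: (j) applies — the compliance score is 36 points, less than the 44 points limit. (b) is therefore removed.
Exception (c) does not apply: the registered capacity is 4,890 units, not less than 4,610 units.
Exception (d) fails — no current Provisional Certificate is held.
Every exception is unavailable, so the rule governs.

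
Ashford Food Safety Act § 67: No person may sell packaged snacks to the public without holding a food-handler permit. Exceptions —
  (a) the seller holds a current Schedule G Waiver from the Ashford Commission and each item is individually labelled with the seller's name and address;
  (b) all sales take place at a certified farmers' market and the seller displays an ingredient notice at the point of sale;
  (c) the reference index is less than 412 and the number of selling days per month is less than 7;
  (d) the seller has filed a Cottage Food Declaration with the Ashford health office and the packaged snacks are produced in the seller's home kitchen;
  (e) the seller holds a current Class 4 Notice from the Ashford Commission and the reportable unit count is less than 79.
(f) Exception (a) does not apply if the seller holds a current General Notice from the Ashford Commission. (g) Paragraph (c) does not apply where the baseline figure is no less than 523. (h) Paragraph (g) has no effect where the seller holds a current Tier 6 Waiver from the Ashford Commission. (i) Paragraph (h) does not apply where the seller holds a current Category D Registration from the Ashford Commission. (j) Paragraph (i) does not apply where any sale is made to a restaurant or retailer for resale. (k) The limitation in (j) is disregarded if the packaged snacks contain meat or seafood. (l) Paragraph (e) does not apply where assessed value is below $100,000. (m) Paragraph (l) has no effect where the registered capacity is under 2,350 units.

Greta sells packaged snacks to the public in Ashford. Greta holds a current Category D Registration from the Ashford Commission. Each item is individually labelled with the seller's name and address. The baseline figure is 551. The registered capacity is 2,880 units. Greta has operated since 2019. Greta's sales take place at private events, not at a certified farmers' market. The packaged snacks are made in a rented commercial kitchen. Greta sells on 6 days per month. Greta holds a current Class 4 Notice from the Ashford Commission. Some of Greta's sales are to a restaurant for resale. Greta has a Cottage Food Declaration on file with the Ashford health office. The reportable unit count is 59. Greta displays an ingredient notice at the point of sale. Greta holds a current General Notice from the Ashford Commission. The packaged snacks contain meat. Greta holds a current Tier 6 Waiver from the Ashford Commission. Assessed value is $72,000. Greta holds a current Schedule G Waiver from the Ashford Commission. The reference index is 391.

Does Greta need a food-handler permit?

Exception (a): a current Schedule G Waiver is held; items are individually labelled — every condition holds. However, paragraph (f) must be considered: (f) operates against (a): a current General Notice is held. (a) is therefore removed.
Exception (b) does not apply: sales are at private events, not a certified farmers' market.
All of (c)'s requirements are met (the reference index is 391, less than the 412 limit; the number of selling days per month is 6, less than the 7 limit). But: (g) is engaged — the baseline figure is 551, meeting the 523 threshold. (h) would limit (g) — a current Tier 6 Waiver is held — but (i) sets (h) aside: (i) operates against (h): a current Category D Registration is held. (j) is triggered (some sales are to a restaurant for resale), but is set aside by (k): (k) operates against (j): the packaged snacks contain meat. (c) is therefore removed.
Exception (d) fails — the packaged snacks are made in a commercial kitchen, not a home kitchen.
Exception (e) is satisfied on its face — a current Class 4 Notice is held; the reportable unit count is 59, less than the 79 limit. But: (l) operates — assessed value is $72,000, below the $100,000 limit. (m) is not engaged (the registered capacity is 2,880 units, not under 2,350 units), so (l) stands. So (e) is unavailable.
No exception displaces § 67.

Yes — Greta must hold a food-handler permit.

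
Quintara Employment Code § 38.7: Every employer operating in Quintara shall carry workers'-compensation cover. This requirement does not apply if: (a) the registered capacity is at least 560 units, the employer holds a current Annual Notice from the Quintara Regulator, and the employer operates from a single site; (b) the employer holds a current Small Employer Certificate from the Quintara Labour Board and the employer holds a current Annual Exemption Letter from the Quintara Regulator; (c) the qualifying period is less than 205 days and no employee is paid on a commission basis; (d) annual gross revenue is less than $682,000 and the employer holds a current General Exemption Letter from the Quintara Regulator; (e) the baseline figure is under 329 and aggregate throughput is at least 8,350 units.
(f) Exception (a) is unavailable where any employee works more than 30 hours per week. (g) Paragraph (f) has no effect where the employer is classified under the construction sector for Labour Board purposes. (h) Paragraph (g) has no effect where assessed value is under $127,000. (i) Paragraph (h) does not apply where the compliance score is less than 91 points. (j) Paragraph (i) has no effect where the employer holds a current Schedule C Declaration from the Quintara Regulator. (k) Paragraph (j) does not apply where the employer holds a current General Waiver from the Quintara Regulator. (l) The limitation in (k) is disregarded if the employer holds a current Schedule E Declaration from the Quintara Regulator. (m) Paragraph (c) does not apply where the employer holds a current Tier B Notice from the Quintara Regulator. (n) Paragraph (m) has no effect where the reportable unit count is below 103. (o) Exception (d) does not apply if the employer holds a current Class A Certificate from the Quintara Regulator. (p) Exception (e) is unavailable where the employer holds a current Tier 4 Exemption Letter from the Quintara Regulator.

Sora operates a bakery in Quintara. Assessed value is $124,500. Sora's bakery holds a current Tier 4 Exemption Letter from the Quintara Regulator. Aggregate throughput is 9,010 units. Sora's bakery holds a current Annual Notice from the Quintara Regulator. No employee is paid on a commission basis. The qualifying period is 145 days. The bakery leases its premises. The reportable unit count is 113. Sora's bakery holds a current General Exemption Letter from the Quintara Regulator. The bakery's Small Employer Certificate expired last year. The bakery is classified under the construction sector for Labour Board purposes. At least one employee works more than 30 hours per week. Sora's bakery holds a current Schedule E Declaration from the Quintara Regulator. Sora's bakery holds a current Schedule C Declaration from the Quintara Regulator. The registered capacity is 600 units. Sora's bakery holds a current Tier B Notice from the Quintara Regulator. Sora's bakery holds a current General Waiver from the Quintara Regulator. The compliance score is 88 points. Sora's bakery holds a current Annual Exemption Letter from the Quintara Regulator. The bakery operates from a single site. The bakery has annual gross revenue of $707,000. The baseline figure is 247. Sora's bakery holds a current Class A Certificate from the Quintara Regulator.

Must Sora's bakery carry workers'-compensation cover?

Exception (a)'s conditions are all satisfied: the registered capacity is 600 units, meeting the 560 units threshold; a current Annual Notice is held; the employer operates from a single site. However, paragraphs (f)–(l) must be considered: (f) operates against (a): at least one employee exceeds 30 hours/week. (g) is engaged (the bakery is classified under the construction sector), but is overridden by (h): (h) operates against (g): assessed value is $124,500, under the $127,000 limit. (i) would limit (h) — the compliance score is 88 points, less than the 91 points limit — but (j) sets (i) aside: (j) is triggered — a current Schedule C Declaration is held. (k) is engaged (a current General Waiver is held), but is itself disapplied by (l): (l) operates against (k): a current Schedule E Declaration is held. Exception (a) does not apply.
Exception (b) requires that the employer holds a current Small Employer Certificate from the Quintara Labour Board; but the Small Employer Certificate has expired, so (b) is unavailable.
Exception (c)'s conditions are all satisfied: the qualifying period is 145 days, less than the 205 days limit; no employee is paid on commission. But: (m) operates against (c): a current Tier B Notice is held. (n) is inapplicable (the reportable unit count is 113, not below 103), so (m) stands. So (c) is unavailable.
Exception (d) does not apply: annual gross revenue is $707,000, not less than $682,000.
Exception (e): the baseline figure is 247, under the 329 limit; aggregate throughput is 9,010 units, meeting the 8,350 units threshold — every condition holds. Turning to paragraph (p): (p) operates against (e): a current Tier 4 Exemption Letter is held. Exception (e) does not apply.
Every exception is unavailable, so the rule governs.

Yes — Sora's bakery must carry workers'-compensation cover.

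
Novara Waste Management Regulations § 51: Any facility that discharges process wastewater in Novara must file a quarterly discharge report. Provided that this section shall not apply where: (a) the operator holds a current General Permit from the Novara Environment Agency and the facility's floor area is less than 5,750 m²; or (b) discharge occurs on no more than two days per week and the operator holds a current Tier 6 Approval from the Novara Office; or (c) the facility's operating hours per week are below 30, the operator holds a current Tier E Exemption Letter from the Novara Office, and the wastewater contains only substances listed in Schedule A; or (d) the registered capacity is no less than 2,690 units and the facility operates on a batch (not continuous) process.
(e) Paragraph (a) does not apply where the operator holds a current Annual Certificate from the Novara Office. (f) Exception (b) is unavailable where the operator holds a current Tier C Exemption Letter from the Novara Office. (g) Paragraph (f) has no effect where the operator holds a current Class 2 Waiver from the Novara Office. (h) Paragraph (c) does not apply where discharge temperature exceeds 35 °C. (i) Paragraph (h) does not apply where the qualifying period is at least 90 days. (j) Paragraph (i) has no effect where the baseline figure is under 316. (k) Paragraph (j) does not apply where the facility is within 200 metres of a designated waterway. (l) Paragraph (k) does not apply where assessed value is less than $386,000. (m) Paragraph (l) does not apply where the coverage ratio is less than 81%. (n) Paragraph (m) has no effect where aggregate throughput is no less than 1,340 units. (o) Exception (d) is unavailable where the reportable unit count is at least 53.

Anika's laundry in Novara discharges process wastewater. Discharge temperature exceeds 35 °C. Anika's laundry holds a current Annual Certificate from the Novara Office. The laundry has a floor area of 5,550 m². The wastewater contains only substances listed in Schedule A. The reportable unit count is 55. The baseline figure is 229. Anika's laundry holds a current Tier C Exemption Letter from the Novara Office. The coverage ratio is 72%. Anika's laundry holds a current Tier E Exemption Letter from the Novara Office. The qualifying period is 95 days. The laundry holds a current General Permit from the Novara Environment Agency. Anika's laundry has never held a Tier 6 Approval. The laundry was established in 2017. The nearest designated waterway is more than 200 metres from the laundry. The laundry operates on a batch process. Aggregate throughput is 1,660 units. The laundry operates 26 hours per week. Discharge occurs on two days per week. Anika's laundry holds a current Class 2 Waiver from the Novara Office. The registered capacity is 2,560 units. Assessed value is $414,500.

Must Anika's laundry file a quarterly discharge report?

Yes — Anika's laundry must file a quarterly discharge report.

Exception (a) is satisfied on its face — a current General Permit is held; the facility's floor area is 5,550 m², less than the 5,750 m² limit. However, paragraph (e) must be considered: (e) applies — a current Annual Certificate is held. (a) is therefore removed.
Exception (b) fails — there is no Tier 6 Approval in force.
Exception (c): the facility's operating hours per week are 26, below the 30 limit; a current Tier E Exemption Letter is held; the wastewater is Schedule-A-only — every condition holds. But applying paragraphs (h)–(n): (h) operates against (c): discharge temperature exceeds 35 °C. (i) operates (the qualifying period is 95 days, meeting the 90 days threshold), but is displaced by (j): (j) is engaged — the baseline figure is 229, under the 316 limit. (k) does not operate here (the laundry is more than 200 m from any designated waterway), so (j) stands. Exception (c) does not apply.
Exception (d) requires that the registered capacity is no less than 2,690 units; but the registered capacity is 2,560 units, short of 2,690 units, so (d) is unavailable.
None of the exceptions is available; § 51 applies in full.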